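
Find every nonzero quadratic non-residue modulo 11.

2, 6, 7, 8, 10

Square k = 1,…,5 (k and 11−k give the same square):
1²=1, 2²=4, 3²=9, 4²≡5, 5²≡3 (mod 11).
The residues are {1, 3, 4, 5, 9}; the non-residues are the remaining 5 nonzero classes.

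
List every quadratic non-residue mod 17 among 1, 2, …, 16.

Square k = 1,…,8 (k and 17−k give the same square):
1²=1, 2²=4, 3²=9, 4²=16, 5²≡8, 6²≡2, 7²≡15, 8²≡13 (mod 17).
The residues are {1, 2, 4, 8, 9, 13, 15, 16}; the non-residues are the remaining 8 nonzero classes.

3, 5, 6, 7, 10, 11, 12, 14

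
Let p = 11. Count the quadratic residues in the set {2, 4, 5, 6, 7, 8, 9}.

(2/11) = -1 → non-residue.
(4/11) = +1 → QR.
(5/11) = +1 → QR.
(6/11) = -1 → non-residue.
(7/11) = -1 → non-residue.
(8/11) = -1 → non-residue.
(9/11) = +1 → QR.
Total quadratic residues among the 7: 3.

3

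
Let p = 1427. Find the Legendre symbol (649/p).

Reciprocity: 649 ≡ 1 and 1427 ≡ 3 (mod 4), so (649/1427) = +(1427/649).
Reduce top mod 649: now compute (129/649).
Reciprocity: 129 ≡ 1 and 649 ≡ 1 (mod 4), so (129/649) = +(649/129).
Reduce top mod 129: now compute (4/129).
Pull out 2^2: since 129 ≡ 1 (mod 8), (2/129) = +1, so (2/129)^2 = +1.
Reached (1/129) = 1. Collecting the sign flips along the way, the symbol is +1.

1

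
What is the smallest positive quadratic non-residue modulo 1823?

5

(2/1823) = +1, so 2 is a residue.
(3/1823) = +1, so 3 is a residue.
(4/1823) = +1, so 4 is a residue.
(5/1823) = −1, so 5 is the smallest positive non-residue mod 1823.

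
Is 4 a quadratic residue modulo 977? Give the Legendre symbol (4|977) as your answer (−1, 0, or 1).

Pull out 2^2: since 977 ≡ 1 (mod 8), (2/977) = +1, so (2/977)^2 = +1.
Reached (1/977) = 1. Collecting the sign flips along the way, the symbol is +1.

1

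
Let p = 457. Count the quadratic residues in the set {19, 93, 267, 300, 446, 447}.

(19/457) = +1 → QR.
(93/457) = -1 → non-residue.
(267/457) = -1 → non-residue.
(300/457) = +1 → QR.
(446/457) = -1 → non-residue.
(447/457) = -1 → non-residue.
Total quadratic residues among the 6: 2.

2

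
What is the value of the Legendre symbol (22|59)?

1

Pull out 2: since 59 ≡ 3 (mod 8), (2/59) = -1.
Reciprocity: 11 ≡ 3 and 59 ≡ 3 (mod 4), so (11/59) = −(59/11).
Reduce top mod 11: now compute (4/11).
Pull out 2^2: since 11 ≡ 3 (mod 8), (2/11) = -1, so (2/11)^2 = +1.
Reached (1/11) = 1. Collecting the sign flips along the way, the symbol is +1.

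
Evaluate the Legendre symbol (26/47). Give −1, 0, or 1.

-1

Pull out 2: since 47 ≡ 7 (mod 8), (2/47) = +1.
Reciprocity: 13 ≡ 1 and 47 ≡ 3 (mod 4), so (13/47) = +(47/13).
Reduce top mod 13: now compute (8/13).
Pull out 2^3: since 13 ≡ 5 (mod 8), (2/13) = -1, so (2/13)^3 = -1.
Reached (1/13) = 1. Collecting the sign flips along the way, the symbol is -1.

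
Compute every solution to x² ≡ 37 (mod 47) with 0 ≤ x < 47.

Since 47 ≡ 3 (mod 4), a square root of 37 is 37^((47+1)/4) = 37^12 mod 47.
Repeated squaring: 37^2≡6, 37^4≡36, 37^8≡27 (mod 47).
37^12 = 37^(8+4) ≡ 32 (mod 47).
Check: 32² = 1024 ≡ 37 (mod 47). The two roots are 15 and 32.

15, 32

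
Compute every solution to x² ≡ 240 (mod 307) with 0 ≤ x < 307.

94, 213

Since 307 ≡ 3 (mod 4), a square root of 240 is 240^((307+1)/4) = 240^77 mod 307.
Repeated squaring: 240^2≡191, 240^4≡255, 240^8≡248, 240^16≡104, 240^32≡71, 240^64≡129 (mod 307).
240^77 = 240^(64+8+4+1) ≡ 94 (mod 307).
Check: 94² = 8836 ≡ 240 (mod 307). The two roots are 94 and 213.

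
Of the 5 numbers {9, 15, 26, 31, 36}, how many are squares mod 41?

3

(9/41) = +1 → QR.
(15/41) = -1 → non-residue.
(26/41) = -1 → non-residue.
(31/41) = +1 → QR.
(36/41) = +1 → QR.
Total quadratic residues among the 5: 3.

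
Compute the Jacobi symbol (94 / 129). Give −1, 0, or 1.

-1

Pull out 2: since 129 ≡ 1 (mod 8), (2/129) = +1.
Reciprocity: 47 ≡ 3 and 129 ≡ 1 (mod 4), so (47/129) = +(129/47).
Reduce top mod 47: now compute (35/47).
Reciprocity: 35 ≡ 3 and 47 ≡ 3 (mod 4), so (35/47) = −(47/35).
Reduce top mod 35: now compute (12/35).
Pull out 2^2: since 35 ≡ 3 (mod 8), (2/35) = -1, so (2/35)^2 = +1.
Reciprocity: 3 ≡ 3 and 35 ≡ 3 (mod 4), so (3/35) = −(35/3).
Reduce top mod 3: now compute (2/3).
Pull out 2: since 3 ≡ 3 (mod 8), (2/3) = -1.
Reached (1/3) = 1. Collecting the sign flips along the way, the symbol is -1.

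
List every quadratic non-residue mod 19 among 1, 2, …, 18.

Square k = 1,…,9 (k and 19−k give the same square):
1²=1, 2²=4, 3²=9, 4²=16, 5²≡6, 6²≡17, 7²≡11, 8²≡7, 9²≡5 (mod 19).
The residues are {1, 4, 5, 6, 7, 9, 11, 16, 17}; the non-residues are the remaining 9 nonzero classes.

2, 3, 8, 10, 12, 13, 14, 15, 18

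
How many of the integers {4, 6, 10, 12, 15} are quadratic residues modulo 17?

2

(4/17) = +1 → QR.
(6/17) = -1 → non-residue.
(10/17) = -1 → non-residue.
(12/17) = -1 → non-residue.
(15/17) = +1 → QR.
Total quadratic residues among the 5: 2.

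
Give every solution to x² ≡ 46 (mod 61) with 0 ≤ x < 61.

61 ≡ 1 (mod 4), so we find a root by search.
Trying successive values, 30² = 900 ≡ 46 (mod 61). The other root is 61 − 30 = 31.

30, 31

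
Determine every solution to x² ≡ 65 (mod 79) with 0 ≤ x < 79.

12, 67

Since 79 ≡ 3 (mod 4), a square root of 65 is 65^((79+1)/4) = 65^20 mod 79.
Repeated squaring: 65^2≡38, 65^4≡22, 65^8≡10, 65^16≡21 (mod 79).
65^20 = 65^(16+4) ≡ 67 (mod 79).
Check: 67² = 4489 ≡ 65 (mod 79). The two roots are 12 and 67.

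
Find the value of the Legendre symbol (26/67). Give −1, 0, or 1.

Pull out 2: since 67 ≡ 3 (mod 8), (2/67) = -1.
Reciprocity: 13 ≡ 1 and 67 ≡ 3 (mod 4), so (13/67) = +(67/13).
Reduce top mod 13: now compute (2/13).
Pull out 2: since 13 ≡ 5 (mod 8), (2/13) = -1.
Reached (1/13) = 1. Collecting the sign flips along the way, the symbol is +1.

1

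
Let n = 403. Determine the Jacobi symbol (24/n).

Pull out 2^3: since 403 ≡ 3 (mod 8), (2/403) = -1, so (2/403)^3 = -1.
Reciprocity: 3 ≡ 3 and 403 ≡ 3 (mod 4), so (3/403) = −(403/3).
Reduce top mod 3: now compute (1/3).
Reached (1/3) = 1. Collecting the sign flips along the way, the symbol is +1.

1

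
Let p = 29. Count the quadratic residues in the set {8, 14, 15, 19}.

0

(8/29) = -1 → non-residue.
(14/29) = -1 → non-residue.
(15/29) = -1 → non-residue.
(19/29) = -1 → non-residue.
Total quadratic residues among the 4: 0.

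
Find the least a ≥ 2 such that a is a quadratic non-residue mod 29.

(2/29) = −1, so 2 is the smallest positive non-residue mod 29.

2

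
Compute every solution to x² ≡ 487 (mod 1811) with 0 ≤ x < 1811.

424, 1387

Since 1811 ≡ 3 (mod 4), a square root of 487 is 487^((1811+1)/4) = 487^453 mod 1811.
Repeated squaring: 487^2≡1739, 487^4≡1562, 487^8≡427, 487^16≡1229, 487^32≡67, 487^64≡867, 487^128≡124, 487^256≡888 (mod 1811).
487^453 = 487^(256+128+64+4+1) ≡ 1387 (mod 1811).
Check: 1387² = 1923769 ≡ 487 (mod 1811). The two roots are 424 and 1387.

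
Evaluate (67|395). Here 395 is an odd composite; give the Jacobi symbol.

Reciprocity: 67 ≡ 3 and 395 ≡ 3 (mod 4), so (67/395) = −(395/67).
Reduce top mod 67: now compute (60/67).
Pull out 2^2: since 67 ≡ 3 (mod 8), (2/67) = -1, so (2/67)^2 = +1.
Reciprocity: 15 ≡ 3 and 67 ≡ 3 (mod 4), so (15/67) = −(67/15).
Reduce top mod 15: now compute (7/15).
Reciprocity: 7 ≡ 3 and 15 ≡ 3 (mod 4), so (7/15) = −(15/7).
Reduce top mod 7: now compute (1/7).
Reached (1/7) = 1. Collecting the sign flips along the way, the symbol is -1.

-1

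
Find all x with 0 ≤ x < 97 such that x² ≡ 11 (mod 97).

97 ≡ 1 (mod 4), so we find a root by search.
Trying successive values, 37² = 1369 ≡ 11 (mod 97). The other root is 97 − 37 = 60.

37, 60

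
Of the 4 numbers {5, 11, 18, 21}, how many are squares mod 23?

1

(5/23) = -1 → non-residue.
(11/23) = -1 → non-residue.
(18/23) = +1 → QR.
(21/23) = -1 → non-residue.
Total quadratic residues among the 4: 1.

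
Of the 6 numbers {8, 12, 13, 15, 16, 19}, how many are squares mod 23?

4

(8/23) = +1 → QR.
(12/23) = +1 → QR.
(13/23) = +1 → QR.
(15/23) = -1 → non-residue.
(16/23) = +1 → QR.
(19/23) = -1 → non-residue.
Total quadratic residues among the 6: 4.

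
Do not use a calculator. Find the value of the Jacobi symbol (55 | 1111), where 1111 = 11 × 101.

Reciprocity: 55 ≡ 3 and 1111 ≡ 3 (mod 4), so (55/1111) = −(1111/55).
Reduce top mod 55: now compute (11/55).
Reciprocity: 11 ≡ 3 and 55 ≡ 3 (mod 4), so (11/55) = −(55/11).
Reduce top mod 11: now compute (0/11).
Top reduces to 0: gcd > 1, so the symbol is 0.

0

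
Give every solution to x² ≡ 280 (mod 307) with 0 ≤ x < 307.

Since 307 ≡ 3 (mod 4), a square root of 280 is 280^((307+1)/4) = 280^77 mod 307.
Repeated squaring: 280^2≡115, 280^4≡24, 280^8≡269, 280^16≡216, 280^32≡299, 280^64≡64 (mod 307).
280^77 = 280^(64+8+4+1) ≡ 105 (mod 307).
Check: 105² = 11025 ≡ 280 (mod 307). The two roots are 105 and 202.

105, 202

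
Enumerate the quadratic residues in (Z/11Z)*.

1, 3, 4, 5, 9

Square k = 1,…,5 (k and 11−k give the same square):
1²=1, 2²=4, 3²=9, 4²≡5, 5²≡3 (mod 11).
So the quadratic residues mod 11 are {1, 3, 4, 5, 9}.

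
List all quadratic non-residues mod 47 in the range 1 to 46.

Square k = 1,…,23 (k and 47−k give the same square):
1²=1, 2²=4, 3²=9, 4²=16, 5²=25, 6²=36, 7²≡2, 8²≡17, 9²≡34, 10²≡6, 11²≡27, 12²≡3, 13²≡28, 14²≡8, 15²≡37, 16²≡21, 17²≡7, 18²≡42, 19²≡32, 20²≡24, 21²≡18, 22²≡14, 23²≡12 (mod 47).
The residues are {1, 2, 3, 4, 6, 7, 8, 9, 12, 14, 16, 17, 18, 21, 24, 25, 27, 28, 32, 34, 36, 37, 42}; the non-residues are the remaining 23 nonzero classes.

5, 10, 11, 13, 15, 19, 20, 22, 23, 26, 29, 30, 31, 33, 35, 38, 39, 40, 41, 43, 44, 45, 46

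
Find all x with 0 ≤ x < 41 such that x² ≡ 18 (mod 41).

10, 31

41 ≡ 1 (mod 4), so we find a root by search.
Trying successive values, 10² = 100 ≡ 18 (mod 41). The other root is 41 − 10 = 31.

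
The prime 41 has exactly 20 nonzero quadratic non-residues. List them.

3 6 7 11 12 13 14 15 17 19 22 24 26 27 28 29 30 34 35 38

Square k = 1,…,20 (k and 41−k give the same square):
1²=1, 2²=4, 3²=9, 4²=16, 5²=25, 6²=36, 7²≡8, 8²≡23, 9²≡40, 10²≡18, 11²≡39, 12²≡21, 13²≡5, 14²≡32, 15²≡20, 16²≡10, 17²≡2, 18²≡37, 19²≡33, 20²≡31 (mod 41).
The residues are {1, 2, 4, 5, 8, 9, 10, 16, 18, 20, 21, 23, 25, 31, 32, 33, 36, 37, 39, 40}; the non-residues are the remaining 20 nonzero classes.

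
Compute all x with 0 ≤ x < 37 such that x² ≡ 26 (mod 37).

10, 27

37 ≡ 1 (mod 4), so we find a root by search.
Trying successive values, 10² = 100 ≡ 26 (mod 37). The other root is 37 − 10 = 27.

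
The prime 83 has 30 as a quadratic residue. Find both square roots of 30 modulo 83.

14, 69

Since 83 ≡ 3 (mod 4), a square root of 30 is 30^((83+1)/4) = 30^21 mod 83.
Repeated squaring: 30^2≡70, 30^4≡3, 30^8≡9, 30^16≡81 (mod 83).
30^21 = 30^(16+4+1) ≡ 69 (mod 83).
Check: 69² = 4761 ≡ 30 (mod 83). The two roots are 14 and 69.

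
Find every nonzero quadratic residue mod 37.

Square k = 1,…,18 (k and 37−k give the same square):
1²=1, 2²=4, 3²=9, 4²=16, 5²=25, 6²=36, 7²≡12, 8²≡27, 9²≡7, 10²≡26, 11²≡10, 12²≡33, 13²≡21, 14²≡11, 15²≡3, 16²≡34, 17²≡30, 18²≡28 (mod 37).
So the quadratic residues mod 37 are {1, 3, 4, 7, 9, 10, 11, 12, 16, 21, 25, 26, 27, 28, 30, 33, 34, 36}.

1,3,4,7,9,10,11,12,16,21,25,26,27,28,30,33,34,36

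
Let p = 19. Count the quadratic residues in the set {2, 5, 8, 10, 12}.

1

(2/19) = -1 → non-residue.
(5/19) = +1 → QR.
(8/19) = -1 → non-residue.
(10/19) = -1 → non-residue.
(12/19) = -1 → non-residue.
Total quadratic residues among the 5: 1.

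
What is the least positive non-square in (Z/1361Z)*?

(2/1361) = +1, so 2 is a residue.
(3/1361) = −1, so 3 is the smallest positive non-residue mod 1361.

3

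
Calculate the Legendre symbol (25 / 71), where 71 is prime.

1

Euler's criterion: (25/71) ≡ 25^35 (mod 71).
25^2 ≡ 57 (mod 71)
25^4 ≡ 54 (mod 71)
25^8 ≡ 5 (mod 71)
25^16 ≡ 25 (mod 71)
25^32 ≡ 57 (mod 71)
25^35 = 25^(32+2+1) ≡ 1 (mod 71).
Result is 1, so (25/71) = 1.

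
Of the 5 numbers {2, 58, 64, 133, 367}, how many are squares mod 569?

3

(2/569) = +1 → QR.
(58/569) = -1 → non-residue.
(64/569) = +1 → QR.
(133/569) = -1 → non-residue.
(367/569) = +1 → QR.
Total quadratic residues among the 5: 3.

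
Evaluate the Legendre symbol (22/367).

Euler's criterion: (22/367) ≡ 22^183 (mod 367).
22^2 ≡ 117 (mod 367)
22^4 ≡ 110 (mod 367)
22^8 ≡ 356 (mod 367)
22^16 ≡ 121 (mod 367)
22^32 ≡ 328 (mod 367)
22^64 ≡ 53 (mod 367)
22^128 ≡ 240 (mod 367)
22^183 = 22^(128+32+16+4+2+1) ≡ 366 (mod 367).
Result is 366 ≡ −1, so (22/367) = −1.

-1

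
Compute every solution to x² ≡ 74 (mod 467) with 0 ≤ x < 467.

169, 298

Since 467 ≡ 3 (mod 4), a square root of 74 is 74^((467+1)/4) = 74^117 mod 467.
Repeated squaring: 74^2≡339, 74^4≡39, 74^8≡120, 74^16≡390, 74^32≡325, 74^64≡83 (mod 467).
74^117 = 74^(64+32+16+4+1) ≡ 169 (mod 467).
Check: 169² = 28561 ≡ 74 (mod 467). The two roots are 169 and 298.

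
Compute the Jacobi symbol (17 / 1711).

Reciprocity: 17 ≡ 1 and 1711 ≡ 3 (mod 4), so (17/1711) = +(1711/17).
Reduce top mod 17: now compute (11/17).
Reciprocity: 11 ≡ 3 and 17 ≡ 1 (mod 4), so (11/17) = +(17/11).
Reduce top mod 11: now compute (6/11).
Pull out 2: since 11 ≡ 3 (mod 8), (2/11) = -1.
Reciprocity: 3 ≡ 3 and 11 ≡ 3 (mod 4), so (3/11) = −(11/3).
Reduce top mod 3: now compute (2/3).
Pull out 2: since 3 ≡ 3 (mod 8), (2/3) = -1.
Reached (1/3) = 1. Collecting the sign flips along the way, the symbol is -1.

-1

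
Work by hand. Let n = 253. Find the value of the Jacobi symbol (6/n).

-1

Pull out 2: since 253 ≡ 5 (mod 8), (2/253) = -1.
Reciprocity: 3 ≡ 3 and 253 ≡ 1 (mod 4), so (3/253) = +(253/3).
Reduce top mod 3: now compute (1/3).
Reached (1/3) = 1. Collecting the sign flips along the way, the symbol is -1.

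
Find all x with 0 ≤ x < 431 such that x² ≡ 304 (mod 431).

Since 431 ≡ 3 (mod 4), a square root of 304 is 304^((431+1)/4) = 304^108 mod 431.
Repeated squaring: 304^2≡182, 304^4≡368, 304^8≡90, 304^16≡342, 304^32≡163, 304^64≡278 (mod 431).
304^108 = 304^(64+32+8+4) ≡ 357 (mod 431).
Check: 357² = 127449 ≡ 304 (mod 431). The two roots are 74 and 357.

74, 357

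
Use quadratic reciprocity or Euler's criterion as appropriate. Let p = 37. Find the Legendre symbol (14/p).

-1

Pull out 2: since 37 ≡ 5 (mod 8), (2/37) = -1.
Reciprocity: 7 ≡ 3 and 37 ≡ 1 (mod 4), so (7/37) = +(37/7).
Reduce top mod 7: now compute (2/7).
Pull out 2: since 7 ≡ 7 (mod 8), (2/7) = +1.
Reached (1/7) = 1. Collecting the sign flips along the way, the symbol is -1.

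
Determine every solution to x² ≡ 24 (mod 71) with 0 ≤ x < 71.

Since 71 ≡ 3 (mod 4), a square root of 24 is 24^((71+1)/4) = 24^18 mod 71.
Repeated squaring: 24^2≡8, 24^4≡64, 24^8≡49, 24^16≡58 (mod 71).
24^18 = 24^(16+2) ≡ 38 (mod 71).
Check: 38² = 1444 ≡ 24 (mod 71). The two roots are 33 and 38.

33, 38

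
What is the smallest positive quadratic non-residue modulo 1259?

(2/1259) = −1, so 2 is the smallest positive non-residue mod 1259.

2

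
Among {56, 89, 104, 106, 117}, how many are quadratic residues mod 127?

2

(56/127) = -1 → non-residue.
(89/127) = -1 → non-residue.
(104/127) = +1 → QR.
(106/127) = -1 → non-residue.
(117/127) = +1 → QR.
Total quadratic residues among the 5: 2.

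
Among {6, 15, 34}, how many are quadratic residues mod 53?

2

(6/53) = +1 → QR.
(15/53) = +1 → QR.
(34/53) = -1 → non-residue.
Total quadratic residues among the 3: 2.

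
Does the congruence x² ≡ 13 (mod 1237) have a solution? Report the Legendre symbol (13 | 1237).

-1

Reciprocity: 13 ≡ 1 and 1237 ≡ 1 (mod 4), so (13/1237) = +(1237/13).
Reduce top mod 13: now compute (2/13).
Pull out 2: since 13 ≡ 5 (mod 8), (2/13) = -1.
Reached (1/13) = 1. Collecting the sign flips along the way, the symbol is -1.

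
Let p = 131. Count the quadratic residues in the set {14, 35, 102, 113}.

(14/131) = -1 → non-residue.
(35/131) = +1 → QR.
(102/131) = +1 → QR.
(113/131) = +1 → QR.
Total quadratic residues among the 4: 3.

3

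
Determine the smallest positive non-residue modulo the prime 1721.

(2/1721) = +1, so 2 is a residue.
(3/1721) = −1, so 3 is the smallest positive non-residue mod 1721.

3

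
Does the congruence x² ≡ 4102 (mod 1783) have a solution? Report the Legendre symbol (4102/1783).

1

First reduce: 4102 ≡ 536 (mod 1783).
Pull out 2^3: since 1783 ≡ 7 (mod 8), (2/1783) = +1, so (2/1783)^3 = +1.
Reciprocity: 67 ≡ 3 and 1783 ≡ 3 (mod 4), so (67/1783) = −(1783/67).
Reduce top mod 67: now compute (41/67).
Reciprocity: 41 ≡ 1 and 67 ≡ 3 (mod 4), so (41/67) = +(67/41).
Reduce top mod 41: now compute (26/41).
Pull out 2: since 41 ≡ 1 (mod 8), (2/41) = +1.
Reciprocity: 13 ≡ 1 and 41 ≡ 1 (mod 4), so (13/41) = +(41/13).
Reduce top mod 13: now compute (2/13).
Pull out 2: since 13 ≡ 5 (mod 8), (2/13) = -1.
Reached (1/13) = 1. Collecting the sign flips along the way, the symbol is +1.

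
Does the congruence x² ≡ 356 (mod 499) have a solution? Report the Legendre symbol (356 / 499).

-1

Pull out 2^2: since 499 ≡ 3 (mod 8), (2/499) = -1, so (2/499)^2 = +1.
Reciprocity: 89 ≡ 1 and 499 ≡ 3 (mod 4), so (89/499) = +(499/89).
Reduce top mod 89: now compute (54/89).
Pull out 2: since 89 ≡ 1 (mod 8), (2/89) = +1.
Reciprocity: 27 ≡ 3 and 89 ≡ 1 (mod 4), so (27/89) = +(89/27).
Reduce top mod 27: now compute (8/27).
Pull out 2^3: since 27 ≡ 3 (mod 8), (2/27) = -1, so (2/27)^3 = -1.
Reached (1/27) = 1. Collecting the sign flips along the way, the symbol is -1.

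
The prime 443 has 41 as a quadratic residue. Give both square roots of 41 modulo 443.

Since 443 ≡ 3 (mod 4), a square root of 41 is 41^((443+1)/4) = 41^111 mod 443.
Repeated squaring: 41^2≡352, 41^4≡307, 41^8≡333, 41^16≡139, 41^32≡272, 41^64≡3 (mod 443).
41^111 = 41^(64+32+8+4+2+1) ≡ 22 (mod 443).
Check: 22² = 484 ≡ 41 (mod 443). The two roots are 22 and 421.

22, 421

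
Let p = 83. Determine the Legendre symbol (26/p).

Euler's criterion: (26/83) ≡ 26^41 (mod 83).
26^2 ≡ 12 (mod 83)
26^4 ≡ 61 (mod 83)
26^8 ≡ 69 (mod 83)
26^16 ≡ 30 (mod 83)
26^32 ≡ 70 (mod 83)
26^41 = 26^(32+8+1) ≡ 1 (mod 83).
Result is 1, so (26/83) = 1.

1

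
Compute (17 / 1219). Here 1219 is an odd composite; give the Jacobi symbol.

-1

Reciprocity: 17 ≡ 1 and 1219 ≡ 3 (mod 4), so (17/1219) = +(1219/17).
Reduce top mod 17: now compute (12/17).
Pull out 2^2: since 17 ≡ 1 (mod 8), (2/17) = +1, so (2/17)^2 = +1.
Reciprocity: 3 ≡ 3 and 17 ≡ 1 (mod 4), so (3/17) = +(17/3).
Reduce top mod 3: now compute (2/3).
Pull out 2: since 3 ≡ 3 (mod 8), (2/3) = -1.
Reached (1/3) = 1. Collecting the sign flips along the way, the symbol is -1.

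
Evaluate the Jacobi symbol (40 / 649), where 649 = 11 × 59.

Pull out 2^3: since 649 ≡ 1 (mod 8), (2/649) = +1, so (2/649)^3 = +1.
Reciprocity: 5 ≡ 1 and 649 ≡ 1 (mod 4), so (5/649) = +(649/5).
Reduce top mod 5: now compute (4/5).
Pull out 2^2: since 5 ≡ 5 (mod 8), (2/5) = -1, so (2/5)^2 = +1.
Reached (1/5) = 1. Collecting the sign flips along the way, the symbol is +1.

1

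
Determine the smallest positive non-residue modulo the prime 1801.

(2/1801) = +1, so 2 is a residue.
(3/1801) = +1, so 3 is a residue.
(4/1801) = +1, so 4 is a residue.
(5/1801) = +1, so 5 is a residue.
(6/1801) = +1, so 6 is a residue.
(7/1801) = +1, so 7 is a residue.
(8/1801) = +1, so 8 is a residue.
(9/1801) = +1, so 9 is a residue.
(10/1801) = +1, so 10 is a residue.
(11/1801) = −1, so 11 is the smallest positive non-residue mod 1801.

11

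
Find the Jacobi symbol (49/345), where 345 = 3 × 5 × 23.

1

Reciprocity: 49 ≡ 1 and 345 ≡ 1 (mod 4), so (49/345) = +(345/49).
Reduce top mod 49: now compute (2/49).
Pull out 2: since 49 ≡ 1 (mod 8), (2/49) = +1.
Reached (1/49) = 1. Collecting the sign flips along the way, the symbol is +1.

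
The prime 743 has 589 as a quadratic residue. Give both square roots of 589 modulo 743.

251, 492

Since 743 ≡ 3 (mod 4), a square root of 589 is 589^((743+1)/4) = 589^186 mod 743.
Repeated squaring: 589^2≡683, 589^4≡628, 589^8≡594, 589^16≡654, 589^32≡491, 589^64≡349, 589^128≡692 (mod 743).
589^186 = 589^(128+32+16+8+2) ≡ 492 (mod 743).
Check: 492² = 242064 ≡ 589 (mod 743). The two roots are 251 and 492.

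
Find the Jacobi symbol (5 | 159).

Reciprocity: 5 ≡ 1 and 159 ≡ 3 (mod 4), so (5/159) = +(159/5).
Reduce top mod 5: now compute (4/5).
Pull out 2^2: since 5 ≡ 5 (mod 8), (2/5) = -1, so (2/5)^2 = +1.
Reached (1/5) = 1. Collecting the sign flips along the way, the symbol is +1.

1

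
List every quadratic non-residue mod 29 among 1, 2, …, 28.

2,3,8,10,11,12,14,15,17,18,19,21,26,27

Square k = 1,…,14 (k and 29−k give the same square):
1²=1, 2²=4, 3²=9, 4²=16, 5²=25, 6²≡7, 7²≡20, 8²≡6, 9²≡23, 10²≡13, 11²≡5, 12²≡28, 13²≡24, 14²≡22 (mod 29).
The residues are {1, 4, 5, 6, 7, 9, 13, 16, 20, 22, 23, 24, 25, 28}; the non-residues are the remaining 14 nonzero classes.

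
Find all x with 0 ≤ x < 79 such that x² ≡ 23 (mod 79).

24, 55

Since 79 ≡ 3 (mod 4), a square root of 23 is 23^((79+1)/4) = 23^20 mod 79.
Repeated squaring: 23^2≡55, 23^4≡23, 23^8≡55, 23^16≡23 (mod 79).
23^20 = 23^(16+4) ≡ 55 (mod 79).
Check: 55² = 3025 ≡ 23 (mod 79). The two roots are 24 and 55.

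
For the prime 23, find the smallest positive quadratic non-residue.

(2/23) = +1, so 2 is a residue.
(3/23) = +1, so 3 is a residue.
(4/23) = +1, so 4 is a residue.
(5/23) = −1, so 5 is the smallest positive non-residue mod 23.

5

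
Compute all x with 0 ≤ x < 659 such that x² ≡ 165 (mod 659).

Since 659 ≡ 3 (mod 4), a square root of 165 is 165^((659+1)/4) = 165^165 mod 659.
Repeated squaring: 165^2≡206, 165^4≡260, 165^8≡382, 165^16≡285, 165^32≡168, 165^64≡546, 165^128≡248 (mod 659).
165^165 = 165^(128+32+4+1) ≡ 329 (mod 659).
Check: 329² = 108241 ≡ 165 (mod 659). The two roots are 329 and 330.

329, 330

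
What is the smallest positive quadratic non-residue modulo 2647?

(2/2647) = +1, so 2 is a residue.
(3/2647) = −1, so 3 is the smallest positive non-residue mod 2647.

3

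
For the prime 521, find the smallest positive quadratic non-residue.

(2/521) = +1, so 2 is a residue.
(3/521) = −1, so 3 is the smallest positive non-residue mod 521.

3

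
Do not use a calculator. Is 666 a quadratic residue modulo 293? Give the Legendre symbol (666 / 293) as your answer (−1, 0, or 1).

Euler's criterion: (666/293) ≡ 80^146 (mod 293).
80^2 ≡ 247 (mod 293)
80^4 ≡ 65 (mod 293)
80^8 ≡ 123 (mod 293)
80^16 ≡ 186 (mod 293)
80^32 ≡ 22 (mod 293)
80^64 ≡ 191 (mod 293)
80^128 ≡ 149 (mod 293)
80^146 = 80^(128+16+2) ≡ 292 (mod 293).
Result is 292 ≡ −1, so (666/293) = −1.

-1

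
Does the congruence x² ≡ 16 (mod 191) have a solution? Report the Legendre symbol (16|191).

1

Euler's criterion: (16/191) ≡ 16^95 (mod 191).
16^2 ≡ 65 (mod 191)
16^4 ≡ 23 (mod 191)
16^8 ≡ 147 (mod 191)
16^16 ≡ 26 (mod 191)
16^32 ≡ 103 (mod 191)
16^64 ≡ 104 (mod 191)
16^95 = 16^(64+16+8+4+2+1) ≡ 1 (mod 191).
Result is 1, so (16/191) = 1.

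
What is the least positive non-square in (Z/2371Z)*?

(2/2371) = −1, so 2 is the smallest positive non-residue mod 2371.

2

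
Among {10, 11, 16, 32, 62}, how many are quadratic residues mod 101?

(10/101) = -1 → non-residue.
(11/101) = -1 → non-residue.
(16/101) = +1 → QR.
(32/101) = -1 → non-residue.
(62/101) = -1 → non-residue.
Total quadratic residues among the 5: 1.

1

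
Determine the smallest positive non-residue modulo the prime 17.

3

(2/17) = +1, so 2 is a residue.
(3/17) = −1, so 3 is the smallest positive non-residue mod 17.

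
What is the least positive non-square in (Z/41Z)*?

(2/41) = +1, so 2 is a residue.
(3/41) = −1, so 3 is the smallest positive non-residue mod 41.

3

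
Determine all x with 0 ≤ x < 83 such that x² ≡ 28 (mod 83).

32, 51

Since 83 ≡ 3 (mod 4), a square root of 28 is 28^((83+1)/4) = 28^21 mod 83.
Repeated squaring: 28^2≡37, 28^4≡41, 28^8≡21, 28^16≡26 (mod 83).
28^21 = 28^(16+4+1) ≡ 51 (mod 83).
Check: 51² = 2601 ≡ 28 (mod 83). The two roots are 32 and 51.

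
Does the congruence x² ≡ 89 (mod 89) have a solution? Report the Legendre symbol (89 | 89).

0

First reduce: 89 ≡ 0 (mod 89).
Top reduces to 0: gcd > 1, so the symbol is 0.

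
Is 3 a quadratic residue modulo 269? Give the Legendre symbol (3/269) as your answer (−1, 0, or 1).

Euler's criterion: (3/269) ≡ 3^134 (mod 269).
3^2 ≡ 9 (mod 269)
3^4 ≡ 81 (mod 269)
3^8 ≡ 105 (mod 269)
3^16 ≡ 265 (mod 269)
3^32 ≡ 16 (mod 269)
3^64 ≡ 256 (mod 269)
3^128 ≡ 169 (mod 269)
3^134 = 3^(128+4+2) ≡ 268 (mod 269).
Result is 268 ≡ −1, so (3/269) = −1.

-1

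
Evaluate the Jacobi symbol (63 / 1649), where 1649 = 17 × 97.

1

Reciprocity: 63 ≡ 3 and 1649 ≡ 1 (mod 4), so (63/1649) = +(1649/63).
Reduce top mod 63: now compute (11/63).
Reciprocity: 11 ≡ 3 and 63 ≡ 3 (mod 4), so (11/63) = −(63/11).
Reduce top mod 11: now compute (8/11).
Pull out 2^3: since 11 ≡ 3 (mod 8), (2/11) = -1, so (2/11)^3 = -1.
Reached (1/11) = 1. Collecting the sign flips along the way, the symbol is +1.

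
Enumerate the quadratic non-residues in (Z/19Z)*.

2 3 8 10 12 13 14 15 18

Square k = 1,…,9 (k and 19−k give the same square):
1²=1, 2²=4, 3²=9, 4²=16, 5²≡6, 6²≡17, 7²≡11, 8²≡7, 9²≡5 (mod 19).
The residues are {1, 4, 5, 6, 7, 9, 11, 16, 17}; the non-residues are the remaining 9 nonzero classes.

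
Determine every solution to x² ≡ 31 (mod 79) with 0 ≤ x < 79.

Since 79 ≡ 3 (mod 4), a square root of 31 is 31^((79+1)/4) = 31^20 mod 79.
Repeated squaring: 31^2≡13, 31^4≡11, 31^8≡42, 31^16≡26 (mod 79).
31^20 = 31^(16+4) ≡ 49 (mod 79).
Check: 49² = 2401 ≡ 31 (mod 79). The two roots are 30 and 49.

30, 49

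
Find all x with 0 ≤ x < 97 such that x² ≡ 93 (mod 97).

44, 53

97 ≡ 1 (mod 4), so we find a root by search.
Trying successive values, 44² = 1936 ≡ 93 (mod 97). The other root is 97 − 44 = 53.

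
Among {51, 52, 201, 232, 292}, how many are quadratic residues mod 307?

(51/307) = -1 → non-residue.
(52/307) = -1 → non-residue.
(201/307) = +1 → QR.
(232/307) = +1 → QR.
(292/307) = -1 → non-residue.
Total quadratic residues among the 5: 2.

2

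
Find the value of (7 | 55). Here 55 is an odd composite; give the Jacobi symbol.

1

Reciprocity: 7 ≡ 3 and 55 ≡ 3 (mod 4), so (7/55) = −(55/7).
Reduce top mod 7: now compute (6/7).
Pull out 2: since 7 ≡ 7 (mod 8), (2/7) = +1.
Reciprocity: 3 ≡ 3 and 7 ≡ 3 (mod 4), so (3/7) = −(7/3).
Reduce top mod 3: now compute (1/3).
Reached (1/3) = 1. Collecting the sign flips along the way, the symbol is +1.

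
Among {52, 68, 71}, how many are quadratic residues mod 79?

1

(52/79) = +1 → QR.
(68/79) = -1 → non-residue.
(71/79) = -1 → non-residue.
Total quadratic residues among the 3: 1.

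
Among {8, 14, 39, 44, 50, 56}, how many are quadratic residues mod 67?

(8/67) = -1 → non-residue.
(14/67) = +1 → QR.
(39/67) = +1 → QR.
(44/67) = -1 → non-residue.
(50/67) = -1 → non-residue.
(56/67) = +1 → QR.
Total quadratic residues among the 6: 3.

3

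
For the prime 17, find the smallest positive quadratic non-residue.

(2/17) = +1, so 2 is a residue.
(3/17) = −1, so 3 is the smallest positive non-residue mod 17.

3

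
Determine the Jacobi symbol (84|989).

Pull out 2^2: since 989 ≡ 5 (mod 8), (2/989) = -1, so (2/989)^2 = +1.
Reciprocity: 21 ≡ 1 and 989 ≡ 1 (mod 4), so (21/989) = +(989/21).
Reduce top mod 21: now compute (2/21).
Pull out 2: since 21 ≡ 5 (mod 8), (2/21) = -1.
Reached (1/21) = 1. Collecting the sign flips along the way, the symbol is -1.

-1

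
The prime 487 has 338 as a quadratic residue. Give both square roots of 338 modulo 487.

Since 487 ≡ 3 (mod 4), a square root of 338 is 338^((487+1)/4) = 338^122 mod 487.
Repeated squaring: 338^2≡286, 338^4≡467, 338^8≡400, 338^16≡264, 338^32≡55, 338^64≡103 (mod 487).
338^122 = 338^(64+32+16+8+2) ≡ 278 (mod 487).
Check: 278² = 77284 ≡ 338 (mod 487). The two roots are 209 and 278.

209, 278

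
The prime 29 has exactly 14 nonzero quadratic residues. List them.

Square k = 1,…,14 (k and 29−k give the same square):
1²=1, 2²=4, 3²=9, 4²=16, 5²=25, 6²≡7, 7²≡20, 8²≡6, 9²≡23, 10²≡13, 11²≡5, 12²≡28, 13²≡24, 14²≡22 (mod 29).
So the quadratic residues mod 29 are {1, 4, 5, 6, 7, 9, 13, 16, 20, 22, 23, 24, 25, 28}.

1 4 5 6 7 9 13 16 20 22 23 24 25 28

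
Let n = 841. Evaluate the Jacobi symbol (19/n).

Reciprocity: 19 ≡ 3 and 841 ≡ 1 (mod 4), so (19/841) = +(841/19).
Reduce top mod 19: now compute (5/19).
Reciprocity: 5 ≡ 1 and 19 ≡ 3 (mod 4), so (5/19) = +(19/5).
Reduce top mod 5: now compute (4/5).
Pull out 2^2: since 5 ≡ 5 (mod 8), (2/5) = -1, so (2/5)^2 = +1.
Reached (1/5) = 1. Collecting the sign flips along the way, the symbol is +1.

1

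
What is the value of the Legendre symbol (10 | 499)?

-1

Pull out 2: since 499 ≡ 3 (mod 8), (2/499) = -1.
Reciprocity: 5 ≡ 1 and 499 ≡ 3 (mod 4), so (5/499) = +(499/5).
Reduce top mod 5: now compute (4/5).
Pull out 2^2: since 5 ≡ 5 (mod 8), (2/5) = -1, so (2/5)^2 = +1.
Reached (1/5) = 1. Collecting the sign flips along the way, the symbol is -1.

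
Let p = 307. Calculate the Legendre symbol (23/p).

-1

Reciprocity: 23 ≡ 3 and 307 ≡ 3 (mod 4), so (23/307) = −(307/23).
Reduce top mod 23: now compute (8/23).
Pull out 2^3: since 23 ≡ 7 (mod 8), (2/23) = +1, so (2/23)^3 = +1.
Reached (1/23) = 1. Collecting the sign flips along the way, the symbol is -1.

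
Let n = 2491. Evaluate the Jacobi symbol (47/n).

Reciprocity: 47 ≡ 3 and 2491 ≡ 3 (mod 4), so (47/2491) = −(2491/47).
Reduce top mod 47: now compute (0/47).
Top reduces to 0: gcd > 1, so the symbol is 0.

0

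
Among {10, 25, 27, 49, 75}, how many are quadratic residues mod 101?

2

(10/101) = -1 → non-residue.
(25/101) = +1 → QR.
(27/101) = -1 → non-residue.
(49/101) = +1 → QR.
(75/101) = -1 → non-residue.
Total quadratic residues among the 5: 2.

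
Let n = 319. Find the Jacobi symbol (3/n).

-1

Reciprocity: 3 ≡ 3 and 319 ≡ 3 (mod 4), so (3/319) = −(319/3).
Reduce top mod 3: now compute (1/3).
Reached (1/3) = 1. Collecting the sign flips along the way, the symbol is -1.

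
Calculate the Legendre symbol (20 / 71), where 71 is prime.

Euler's criterion: (20/71) ≡ 20^35 (mod 71).
20^2 ≡ 45 (mod 71)
20^4 ≡ 37 (mod 71)
20^8 ≡ 20 (mod 71)
20^16 ≡ 45 (mod 71)
20^32 ≡ 37 (mod 71)
20^35 = 20^(32+2+1) ≡ 1 (mod 71).
Result is 1, so (20/71) = 1.

1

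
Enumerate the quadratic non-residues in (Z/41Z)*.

3 6 7 11 12 13 14 15 17 19 22 24 26 27 28 29 30 34 35 38

Square k = 1,…,20 (k and 41−k give the same square):
1²=1, 2²=4, 3²=9, 4²=16, 5²=25, 6²=36, 7²≡8, 8²≡23, 9²≡40, 10²≡18, 11²≡39, 12²≡21, 13²≡5, 14²≡32, 15²≡20, 16²≡10, 17²≡2, 18²≡37, 19²≡33, 20²≡31 (mod 41).
The residues are {1, 2, 4, 5, 8, 9, 10, 16, 18, 20, 21, 23, 25, 31, 32, 33, 36, 37, 39, 40}; the non-residues are the remaining 20 nonzero classes.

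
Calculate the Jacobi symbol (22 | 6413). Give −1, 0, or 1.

0

Pull out 2: since 6413 ≡ 5 (mod 8), (2/6413) = -1.
Reciprocity: 11 ≡ 3 and 6413 ≡ 1 (mod 4), so (11/6413) = +(6413/11).
Reduce top mod 11: now compute (0/11).
Top reduces to 0: gcd > 1, so the symbol is 0.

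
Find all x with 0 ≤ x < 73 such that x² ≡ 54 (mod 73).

28, 45

73 ≡ 1 (mod 4), so we find a root by search.
Trying successive values, 28² = 784 ≡ 54 (mod 73). The other root is 73 − 28 = 45.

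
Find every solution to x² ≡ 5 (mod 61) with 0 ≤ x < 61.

26, 35

61 ≡ 1 (mod 4), so we find a root by search.
Trying successive values, 26² = 676 ≡ 5 (mod 61). The other root is 61 − 26 = 35.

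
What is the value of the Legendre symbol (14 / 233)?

1

Euler's criterion: (14/233) ≡ 14^116 (mod 233).
14^2 ≡ 196 (mod 233)
14^4 ≡ 204 (mod 233)
14^8 ≡ 142 (mod 233)
14^16 ≡ 126 (mod 233)
14^32 ≡ 32 (mod 233)
14^64 ≡ 92 (mod 233)
14^116 = 14^(64+32+16+4) ≡ 1 (mod 233).
Result is 1, so (14/233) = 1.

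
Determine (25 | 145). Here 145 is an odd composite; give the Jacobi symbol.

Reciprocity: 25 ≡ 1 and 145 ≡ 1 (mod 4), so (25/145) = +(145/25).
Reduce top mod 25: now compute (20/25).
Pull out 2^2: since 25 ≡ 1 (mod 8), (2/25) = +1, so (2/25)^2 = +1.
Reciprocity: 5 ≡ 1 and 25 ≡ 1 (mod 4), so (5/25) = +(25/5).
Reduce top mod 5: now compute (0/5).
Top reduces to 0: gcd > 1, so the symbol is 0.

0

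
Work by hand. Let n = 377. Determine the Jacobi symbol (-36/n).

First reduce: -36 ≡ 341 (mod 377).
Reciprocity: 341 ≡ 1 and 377 ≡ 1 (mod 4), so (341/377) = +(377/341).
Reduce top mod 341: now compute (36/341).
Pull out 2^2: since 341 ≡ 5 (mod 8), (2/341) = -1, so (2/341)^2 = +1.
Reciprocity: 9 ≡ 1 and 341 ≡ 1 (mod 4), so (9/341) = +(341/9).
Reduce top mod 9: now compute (8/9).
Pull out 2^3: since 9 ≡ 1 (mod 8), (2/9) = +1, so (2/9)^3 = +1.
Reached (1/9) = 1. Collecting the sign flips along the way, the symbol is +1.

1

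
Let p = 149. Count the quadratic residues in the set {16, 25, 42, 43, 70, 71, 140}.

4

(16/149) = +1 → QR.
(25/149) = +1 → QR.
(42/149) = +1 → QR.
(43/149) = -1 → non-residue.
(70/149) = -1 → non-residue.
(71/149) = -1 → non-residue.
(140/149) = +1 → QR.
Total quadratic residues among the 7: 4.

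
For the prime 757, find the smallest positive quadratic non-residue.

(2/757) = −1, so 2 is the smallest positive non-residue mod 757.

2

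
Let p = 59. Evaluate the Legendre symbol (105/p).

1

First reduce: 105 ≡ 46 (mod 59).
Pull out 2: since 59 ≡ 3 (mod 8), (2/59) = -1.
Reciprocity: 23 ≡ 3 and 59 ≡ 3 (mod 4), so (23/59) = −(59/23).
Reduce top mod 23: now compute (13/23).
Reciprocity: 13 ≡ 1 and 23 ≡ 3 (mod 4), so (13/23) = +(23/13).
Reduce top mod 13: now compute (10/13).
Pull out 2: since 13 ≡ 5 (mod 8), (2/13) = -1.
Reciprocity: 5 ≡ 1 and 13 ≡ 1 (mod 4), so (5/13) = +(13/5).
Reduce top mod 5: now compute (3/5).
Reciprocity: 3 ≡ 3 and 5 ≡ 1 (mod 4), so (3/5) = +(5/3).
Reduce top mod 3: now compute (2/3).
Pull out 2: since 3 ≡ 3 (mod 8), (2/3) = -1.
Reached (1/3) = 1. Collecting the sign flips along the way, the symbol is +1.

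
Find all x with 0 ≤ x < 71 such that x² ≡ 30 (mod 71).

32, 39

Since 71 ≡ 3 (mod 4), a square root of 30 is 30^((71+1)/4) = 30^18 mod 71.
Repeated squaring: 30^2≡48, 30^4≡32, 30^8≡30, 30^16≡48 (mod 71).
30^18 = 30^(16+2) ≡ 32 (mod 71).
Check: 32² = 1024 ≡ 30 (mod 71). The two roots are 32 and 39.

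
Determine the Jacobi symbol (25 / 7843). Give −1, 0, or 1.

1

Reciprocity: 25 ≡ 1 and 7843 ≡ 3 (mod 4), so (25/7843) = +(7843/25).
Reduce top mod 25: now compute (18/25).
Pull out 2: since 25 ≡ 1 (mod 8), (2/25) = +1.
Reciprocity: 9 ≡ 1 and 25 ≡ 1 (mod 4), so (9/25) = +(25/9).
Reduce top mod 9: now compute (7/9).
Reciprocity: 7 ≡ 3 and 9 ≡ 1 (mod 4), so (7/9) = +(9/7).
Reduce top mod 7: now compute (2/7).
Pull out 2: since 7 ≡ 7 (mod 8), (2/7) = +1.
Reached (1/7) = 1. Collecting the sign flips along the way, the symbol is +1.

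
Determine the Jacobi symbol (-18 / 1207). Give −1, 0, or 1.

-1

First reduce: -18 ≡ 1189 (mod 1207).
Reciprocity: 1189 ≡ 1 and 1207 ≡ 3 (mod 4), so (1189/1207) = +(1207/1189).
Reduce top mod 1189: now compute (18/1189).
Pull out 2: since 1189 ≡ 5 (mod 8), (2/1189) = -1.
Reciprocity: 9 ≡ 1 and 1189 ≡ 1 (mod 4), so (9/1189) = +(1189/9).
Reduce top mod 9: now compute (1/9).
Reached (1/9) = 1. Collecting the sign flips along the way, the symbol is -1.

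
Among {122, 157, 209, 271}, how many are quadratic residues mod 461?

1

(122/461) = -1 → non-residue.
(157/461) = +1 → QR.
(209/461) = -1 → non-residue.
(271/461) = -1 → non-residue.
Total quadratic residues among the 4: 1.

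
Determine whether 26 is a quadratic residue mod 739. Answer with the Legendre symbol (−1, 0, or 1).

1

Euler's criterion: (26/739) ≡ 26^369 (mod 739).
26^2 ≡ 676 (mod 739)
26^4 ≡ 274 (mod 739)
26^8 ≡ 437 (mod 739)
26^16 ≡ 307 (mod 739)
26^32 ≡ 396 (mod 739)
26^64 ≡ 148 (mod 739)
26^128 ≡ 473 (mod 739)
26^256 ≡ 551 (mod 739)
26^369 = 26^(256+64+32+16+1) ≡ 1 (mod 739).
Result is 1, so (26/739) = 1.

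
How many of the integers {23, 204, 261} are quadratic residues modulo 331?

0

(23/331) = -1 → non-residue.
(204/331) = -1 → non-residue.
(261/331) = -1 → non-residue.
Total quadratic residues among the 3: 0.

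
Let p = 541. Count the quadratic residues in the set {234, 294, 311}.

1

(234/541) = +1 → QR.
(294/541) = -1 → non-residue.
(311/541) = -1 → non-residue.
Total quadratic residues among the 3: 1.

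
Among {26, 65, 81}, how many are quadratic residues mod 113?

(26/113) = +1 → QR.
(65/113) = -1 → non-residue.
(81/113) = +1 → QR.
Total quadratic residues among the 3: 2.

2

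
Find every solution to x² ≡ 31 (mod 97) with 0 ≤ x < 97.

15, 82

97 ≡ 1 (mod 4), so we find a root by search.
Trying successive values, 15² = 225 ≡ 31 (mod 97). The other root is 97 − 15 = 82.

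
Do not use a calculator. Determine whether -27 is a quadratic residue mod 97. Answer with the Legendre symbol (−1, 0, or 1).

1

First reduce: -27 ≡ 70 (mod 97).
Pull out 2: since 97 ≡ 1 (mod 8), (2/97) = +1.
Reciprocity: 35 ≡ 3 and 97 ≡ 1 (mod 4), so (35/97) = +(97/35).
Reduce top mod 35: now compute (27/35).
Reciprocity: 27 ≡ 3 and 35 ≡ 3 (mod 4), so (27/35) = −(35/27).
Reduce top mod 27: now compute (8/27).
Pull out 2^3: since 27 ≡ 3 (mod 8), (2/27) = -1, so (2/27)^3 = -1.
Reached (1/27) = 1. Collecting the sign flips along the way, the symbol is +1.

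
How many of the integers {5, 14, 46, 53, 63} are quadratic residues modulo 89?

(5/89) = +1 → QR.
(14/89) = -1 → non-residue.
(46/89) = -1 → non-residue.
(53/89) = +1 → QR.
(63/89) = -1 → non-residue.
Total quadratic residues among the 5: 2.

2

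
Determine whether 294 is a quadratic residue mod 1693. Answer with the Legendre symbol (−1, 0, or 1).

-1

Pull out 2: since 1693 ≡ 5 (mod 8), (2/1693) = -1.
Reciprocity: 147 ≡ 3 and 1693 ≡ 1 (mod 4), so (147/1693) = +(1693/147).
Reduce top mod 147: now compute (76/147).
Pull out 2^2: since 147 ≡ 3 (mod 8), (2/147) = -1, so (2/147)^2 = +1.
Reciprocity: 19 ≡ 3 and 147 ≡ 3 (mod 4), so (19/147) = −(147/19).
Reduce top mod 19: now compute (14/19).
Pull out 2: since 19 ≡ 3 (mod 8), (2/19) = -1.
Reciprocity: 7 ≡ 3 and 19 ≡ 3 (mod 4), so (7/19) = −(19/7).
Reduce top mod 7: now compute (5/7).
Reciprocity: 5 ≡ 1 and 7 ≡ 3 (mod 4), so (5/7) = +(7/5).
Reduce top mod 5: now compute (2/5).
Pull out 2: since 5 ≡ 5 (mod 8), (2/5) = -1.
Reached (1/5) = 1. Collecting the sign flips along the way, the symbol is -1.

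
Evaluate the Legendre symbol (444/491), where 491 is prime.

1

Euler's criterion: (444/491) ≡ 444^245 (mod 491).
444^2 ≡ 245 (mod 491)
444^4 ≡ 123 (mod 491)
444^8 ≡ 399 (mod 491)
444^16 ≡ 117 (mod 491)
444^32 ≡ 432 (mod 491)
444^64 ≡ 44 (mod 491)
444^128 ≡ 463 (mod 491)
444^245 = 444^(128+64+32+16+4+1) ≡ 1 (mod 491).
Result is 1, so (444/491) = 1.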